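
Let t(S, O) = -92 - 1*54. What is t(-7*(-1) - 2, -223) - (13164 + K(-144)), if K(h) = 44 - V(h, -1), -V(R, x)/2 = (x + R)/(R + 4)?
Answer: -186985/14 ≈ -13356.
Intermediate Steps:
V(R, x) = -2*(R + x)/(4 + R) (V(R, x) = -2*(x + R)/(R + 4) = -2*(R + x)/(4 + R))
K(h) = 44 - 2*(1 - h)/(4 + h) (K(h) = 44 - 2*(-h - 1*(-1))/(4 + h) = 44 - 2*(-h + 1)/(4 + h) = 44 - 2*(1 - h)/(4 + h))
t(S, O) = -146 (t(S, O) = -92 - 54 = -146)
t(-7*(-1) - 2, -223) - (13164 + K(-144)) = -146 - (13164 + 2*(87 + 23*(-144))/(4 - 144)) = -146 - (13164 + 2*(87 - 3312)/(-140)) = -146 - (13164 + 2*(-1/140)*(-3225)) = -146 - (13164 + 645/14) = -146 - 1*184941/14 = -146 - 184941/14 = -186985/14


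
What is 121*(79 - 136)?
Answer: -6897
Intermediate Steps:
121*(79 - 136) = 121*(-57) = -6897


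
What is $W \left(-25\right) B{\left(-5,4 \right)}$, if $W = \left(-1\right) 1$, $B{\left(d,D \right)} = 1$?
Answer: $25$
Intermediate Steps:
$W = -1$
$W \left(-25\right) B{\left(-5,4 \right)} = \left(-1\right) \left(-25\right) 1 = 25 \cdot 1 = 25$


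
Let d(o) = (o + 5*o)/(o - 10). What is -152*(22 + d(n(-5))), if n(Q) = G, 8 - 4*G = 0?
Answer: -3116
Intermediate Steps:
G = 2 (G = 2 - ¼*0 = 2 + 0 = 2)
n(Q) = 2
d(o) = 6*o/(-10 + o) (d(o) = (6*o)/(-10 + o) = 6*o/(-10 + o))
-152*(22 + d(n(-5))) = -152*(22 + 6*2/(-10 + 2)) = -152*(22 + 6*2/(-8)) = -152*(22 + 6*2*(-⅛)) = -152*(22 - 3/2) = -152*41/2 = -3116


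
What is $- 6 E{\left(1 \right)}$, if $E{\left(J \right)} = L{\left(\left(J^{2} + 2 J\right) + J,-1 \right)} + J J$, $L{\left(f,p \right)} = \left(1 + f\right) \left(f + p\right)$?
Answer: $-96$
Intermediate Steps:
$E{\left(J \right)} = -1 + J^{2} + \left(J^{2} + 3 J\right)^{2}$ ($E{\left(J \right)} = \left(\left(\left(J^{2} + 2 J\right) + J\right) - 1 + \left(\left(J^{2} + 2 J\right) + J\right)^{2} + \left(\left(J^{2} + 2 J\right) + J\right) \left(-1\right)\right) + J J = \left(\left(J^{2} + 3 J\right) - 1 + \left(J^{2} + 3 J\right)^{2} + \left(J^{2} + 3 J\right) \left(-1\right)\right) + J^{2} = \left(\left(J^{2} + 3 J\right) - 1 + \left(J^{2} + 3 J\right)^{2} - \left(J^{2} + 3 J\right)\right) + J^{2} = \left(-1 + \left(J^{2} + 3 J\right)^{2}\right) + J^{2} = -1 + J^{2} + \left(J^{2} + 3 J\right)^{2}$)
$- 6 E{\left(1 \right)} = - 6 \left(-1 + 1^{2} + 1^{2} \left(3 + 1\right)^{2}\right) = - 6 \left(-1 + 1 + 1 \cdot 4^{2}\right) = - 6 \left(-1 + 1 + 1 \cdot 16\right) = - 6 \left(-1 + 1 + 16\right) = \left(-6\right) 16 = -96$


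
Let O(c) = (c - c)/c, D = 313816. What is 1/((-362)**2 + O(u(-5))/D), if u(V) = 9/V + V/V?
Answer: 1/131044 ≈ 7.6310e-6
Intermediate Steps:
u(V) = 1 + 9/V (u(V) = 9/V + 1 = 1 + 9/V)
O(c) = 0 (O(c) = 0/c = 0)
1/((-362)**2 + O(u(-5))/D) = 1/((-362)**2 + 0/313816) = 1/(131044 + 0*(1/313816)) = 1/(131044 + 0) = 1/131044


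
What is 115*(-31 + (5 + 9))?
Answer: -1955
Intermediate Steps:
115*(-31 + (5 + 9)) = 115*(-31 + 14) = 115*(-17) = -1955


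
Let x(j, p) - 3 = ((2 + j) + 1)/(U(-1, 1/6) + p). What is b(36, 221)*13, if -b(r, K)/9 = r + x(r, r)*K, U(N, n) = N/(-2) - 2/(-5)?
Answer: -4473573/41 ≈ -1.0911e+5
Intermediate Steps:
U(N, n) = ⅖ - N/2 (U(N, n) = N*(-½) - 2*(-⅕) = -N/2 + ⅖ = ⅖ - N/2)
x(j, p) = 3 + (3 + j)/(9/10 + p) (x(j, p) = 3 + ((2 + j) + 1)/((⅖ - ½*(-1)) + p) = 3 + (3 + j)/((⅖ + ½) + p) = 3 + (3 + j)/(9/10 + p))
b(r, K) = -9*r - 9*K*(57 + 40*r)/(9 + 10*r) (b(r, K) = -9*(r + ((57 + 10*r + 30*r)/(9 + 10*r))*K) = -9*(r + ((57 + 40*r)/(9 + 10*r))*K) = -9*(r + K*(57 + 40*r)/(9 + 10*r)) = -9*r - 9*K*(57 + 40*r)/(9 + 10*r))
b(36, 221)*13 = (9*(-1*221*(57 + 40*36) - 1*36*(9 + 10*36))/(9 + 10*36))*13 = (9*(-1*221*(57 + 1440) - 1*36*(9 + 360))/(9 + 360))*13 = (9*(-1*221*1497 - 1*36*369)/369)*13 = (9*(1/369)*(-330837 - 13284))*13 = (9*(1/369)*(-344121))*13 = -344121/41*13 = -4473573/41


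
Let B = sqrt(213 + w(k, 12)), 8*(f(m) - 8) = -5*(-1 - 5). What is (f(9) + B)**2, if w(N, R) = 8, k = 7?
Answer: 5745/16 + 47*sqrt(221)/2 ≈ 708.42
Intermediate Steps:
f(m) = 47/4 (f(m) = 8 + (-5*(-1 - 5))/8 = 8 + (-5*(-6))/8 = 8 + (1/8)*30 = 8 + 15/4 = 47/4)
B = sqrt(221) (B = sqrt(213 + 8) = sqrt(221) ≈ 14.866)
(f(9) + B)**2 = (47/4 + sqrt(221))**2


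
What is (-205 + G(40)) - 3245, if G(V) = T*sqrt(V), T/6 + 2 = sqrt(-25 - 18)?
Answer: -3450 - 24*sqrt(10) + 12*I*sqrt(430) ≈ -3525.9 + 248.84*I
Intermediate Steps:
T = -12 + 6*I*sqrt(43) (T = -12 + 6*sqrt(-25 - 18) = -12 + 6*sqrt(-43) = -12 + 6*(I*sqrt(43)) = -12 + 6*I*sqrt(43) ≈ -12.0 + 39.345*I)
G(V) = sqrt(V)*(-12 + 6*I*sqrt(43)) (G(V) = (-12 + 6*I*sqrt(43))*sqrt(V) = sqrt(V)*(-12 + 6*I*sqrt(43)))
(-205 + G(40)) - 3245 = (-205 + 6*sqrt(40)*(-2 + I*sqrt(43))) - 3245 = (-205 + 6*(2*sqrt(10))*(-2 + I*sqrt(43))) - 3245 = (-205 + 12*sqrt(10)*(-2 + I*sqrt(43))) - 3245 = -3450 + 12*sqrt(10)*(-2 + I*sqrt(43))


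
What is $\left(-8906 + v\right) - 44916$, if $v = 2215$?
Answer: $-51607$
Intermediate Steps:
$\left(-8906 + v\right) - 44916 = \left(-8906 + 2215\right) - 44916 = -6691 - 44916 = -51607$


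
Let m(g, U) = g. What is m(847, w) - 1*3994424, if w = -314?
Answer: -3993577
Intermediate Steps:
m(847, w) - 1*3994424 = 847 - 1*3994424 = 847 - 3994424 = -3993577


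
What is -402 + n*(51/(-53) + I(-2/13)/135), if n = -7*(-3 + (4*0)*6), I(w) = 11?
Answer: -1002884/2385 ≈ -420.50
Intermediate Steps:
n = 21 (n = -7*(-3 + 0*6) = -7*(-3 + 0) = -7*(-3) = 21)
-402 + n*(51/(-53) + I(-2/13)/135) = -402 + 21*(51/(-53) + 11/135) = -402 + 21*(51*(-1/53) + 11*(1/135)) = -402 + 21*(-51/53 + 11/135) = -402 + 21*(-6302/7155) = -402 - 44114/2385 = -1002884/2385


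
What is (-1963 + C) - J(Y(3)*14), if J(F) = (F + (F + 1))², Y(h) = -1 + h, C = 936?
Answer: -4276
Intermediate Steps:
J(F) = (1 + 2*F)² (J(F) = (F + (1 + F))² = (1 + 2*F)²)
(-1963 + C) - J(Y(3)*14) = (-1963 + 936) - (1 + 2*((-1 + 3)*14))² = -1027 - (1 + 2*(2*14))² = -1027 - (1 + 2*28)² = -1027 - (1 + 56)² = -1027 - 1*57² = -1027 - 1*3249 = -1027 - 3249 = -4276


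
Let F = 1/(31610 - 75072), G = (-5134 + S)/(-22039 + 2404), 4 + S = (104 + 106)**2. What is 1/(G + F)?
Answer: -11082810/21992027 ≈ -0.50395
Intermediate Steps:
S = 44096 (S = -4 + (104 + 106)**2 = -4 + 210**2 = -4 + 44100 = 44096)
G = -506/255 (G = (-5134 + 44096)/(-22039 + 2404) = 38962/(-19635) = 38962*(-1/19635) = -506/255 ≈ -1.9843)
F = -1/43462 (F = 1/(-43462) = -1/43462 ≈ -2.3009e-5)
1/(G + F) = 1/(-506/255 - 1/43462) = 1/(-21992027/11082810) = -11082810/21992027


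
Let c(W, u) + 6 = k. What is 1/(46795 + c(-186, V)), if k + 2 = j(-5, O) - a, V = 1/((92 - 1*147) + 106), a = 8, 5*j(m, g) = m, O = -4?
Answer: 1/46778 ≈ 2.1378e-5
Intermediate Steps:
j(m, g) = m/5
V = 1/51 (V = 1/((92 - 147) + 106) = 1/(-55 + 106) = 1/51 ≈ 0.019608)
k = -11 (k = -2 + ((⅕)*(-5) - 1*8) = -2 + (-1 - 8) = -2 - 9 = -11)
c(W, u) = -17 (c(W, u) = -6 - 11 = -17)
1/(46795 + c(-186, V)) = 1/(46795 - 17) = 1/46778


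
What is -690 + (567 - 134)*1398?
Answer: 604644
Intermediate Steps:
-690 + (567 - 134)*1398 = -690 + 433*1398 = -690 + 605334 = 604644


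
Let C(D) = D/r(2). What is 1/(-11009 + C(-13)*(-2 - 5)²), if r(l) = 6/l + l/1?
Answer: -5/55682 ≈ -8.9796e-5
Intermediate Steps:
r(l) = l + 6/l (r(l) = 6/l + l*1 = 6/l + l = l + 6/l)
C(D) = D/5 (C(D) = D/(2 + 6/2) = D/(2 + 6*(½)) = D/(2 + 3) = D/5)
1/(-11009 + C(-13)*(-2 - 5)²) = 1/(-11009 + ((⅕)*(-13))*(-2 - 5)²) = 1/(-11009 - 13/5*(-7)²) = 1/(-11009 - 13/5*49) = 1/(-11009 - 637/5) = 1/(-55682/5) = -5/55682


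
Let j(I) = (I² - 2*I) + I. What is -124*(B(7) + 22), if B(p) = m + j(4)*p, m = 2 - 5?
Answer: -12772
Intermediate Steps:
m = -3
j(I) = I² - I
B(p) = -3 + 12*p (B(p) = -3 + (4*(-1 + 4))*p = -3 + (4*3)*p = -3 + 12*p)
-124*(B(7) + 22) = -124*((-3 + 12*7) + 22) = -124*((-3 + 84) + 22) = -124*(81 + 22) = -124*103 = -12772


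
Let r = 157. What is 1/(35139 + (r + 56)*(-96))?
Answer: 1/14691 ≈ 6.8069e-5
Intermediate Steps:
1/(35139 + (r + 56)*(-96)) = 1/(35139 + (157 + 56)*(-96)) = 1/(35139 + 213*(-96)) = 1/(35139 - 20448) = 1/14691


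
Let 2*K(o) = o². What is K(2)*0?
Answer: 0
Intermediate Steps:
K(o) = o²/2
K(2)*0 = ((½)*2²)*0 = ((½)*4)*0 = 2*0 = 0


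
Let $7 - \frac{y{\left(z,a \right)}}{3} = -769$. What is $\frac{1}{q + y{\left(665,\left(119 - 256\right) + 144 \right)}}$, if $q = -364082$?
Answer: $- \frac{1}{361754} \approx -2.7643 \cdot 10^{-6}$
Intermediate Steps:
$y{\left(z,a \right)} = 2328$ ($y{\left(z,a \right)} = 21 - -2307 = 21 + 2307 = 2328$)
$\frac{1}{q + y{\left(665,\left(119 - 256\right) + 144 \right)}} = \frac{1}{-364082 + 2328} = \frac{1}{-361754} = - \frac{1}{361754}$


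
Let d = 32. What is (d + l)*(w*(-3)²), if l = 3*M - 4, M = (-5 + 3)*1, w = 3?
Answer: 594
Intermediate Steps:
M = -2 (M = -2*1 = -2)
l = -10 (l = 3*(-2) - 4 = -6 - 4 = -10)
(d + l)*(w*(-3)²) = (32 - 10)*(3*(-3)²) = 22*(3*9) = 22*27 = 594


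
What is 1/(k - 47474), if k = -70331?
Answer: -1/117805 ≈ -8.4886e-6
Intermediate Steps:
1/(k - 47474) = 1/(-70331 - 47474) = 1/(-117805) = -1/117805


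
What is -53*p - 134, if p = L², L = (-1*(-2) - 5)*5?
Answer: -12059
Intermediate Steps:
L = -15 (L = (2 - 5)*5 = -3*5 = -15)
p = 225 (p = (-15)² = 225)
-53*p - 134 = -53*225 - 134 = -11925 - 134 = -12059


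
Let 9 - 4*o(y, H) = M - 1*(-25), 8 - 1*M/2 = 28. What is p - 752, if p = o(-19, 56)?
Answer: -746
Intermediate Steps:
M = -40 (M = 16 - 2*28 = 16 - 56 = -40)
o(y, H) = 6 (o(y, H) = 9/4 - (-40 - 1*(-25))/4 = 9/4 - (-40 + 25)/4 = 9/4 - ¼*(-15) = 9/4 + 15/4 = 6)
p = 6
p - 752 = 6 - 752 = -746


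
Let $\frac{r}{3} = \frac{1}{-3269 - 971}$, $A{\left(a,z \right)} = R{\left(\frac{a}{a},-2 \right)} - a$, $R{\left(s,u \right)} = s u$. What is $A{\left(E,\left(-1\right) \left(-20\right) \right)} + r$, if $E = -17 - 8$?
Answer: $\frac{97517}{4240} \approx 22.999$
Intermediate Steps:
$E = -25$
$A{\left(a,z \right)} = -2 - a$ ($A{\left(a,z \right)} = \frac{a}{a} \left(-2\right) - a = 1 \left(-2\right) - a = -2 - a$)
$r = - \frac{3}{4240}$ ($r = \frac{3}{-3269 - 971} = \frac{3}{-4240} = 3 \left(- \frac{1}{4240}\right) = - \frac{3}{4240} \approx -0.00070755$)
$A{\left(E,\left(-1\right) \left(-20\right) \right)} + r = \left(-2 - -25\right) - \frac{3}{4240} = \left(-2 + 25\right) - \frac{3}{4240} = 23 - \frac{3}{4240} = \frac{97517}{4240}$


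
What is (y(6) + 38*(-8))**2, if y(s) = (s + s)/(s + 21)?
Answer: 7463824/81 ≈ 92146.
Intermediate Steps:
y(s) = 2*s/(21 + s) (y(s) = (2*s)/(21 + s) = 2*s/(21 + s))
(y(6) + 38*(-8))**2 = (2*6/(21 + 6) + 38*(-8))**2 = (2*6/27 - 304)**2 = (2*6*(1/27) - 304)**2 = (4/9 - 304)**2 = (-2732/9)**2 = 7463824/81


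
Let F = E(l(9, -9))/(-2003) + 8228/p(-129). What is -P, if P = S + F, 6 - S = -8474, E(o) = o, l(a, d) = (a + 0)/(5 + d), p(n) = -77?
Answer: -469599407/56084 ≈ -8373.1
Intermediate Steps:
l(a, d) = a/(5 + d)
F = -5992913/56084 (F = (9/(5 - 9))/(-2003) + 8228/(-77) = (9/(-4))*(-1/2003) + 8228*(-1/77) = (9*(-1/4))*(-1/2003) - 748/7 = -9/4*(-1/2003) - 748/7 = 9/8012 - 748/7 = -5992913/56084 ≈ -106.86)
S = 8480 (S = 6 - 1*(-8474) = 6 + 8474 = 8480)
P = 469599407/56084 (P = 8480 - 5992913/56084 = 469599407/56084 ≈ 8373.1)
-P = -1*469599407/56084 = -469599407/56084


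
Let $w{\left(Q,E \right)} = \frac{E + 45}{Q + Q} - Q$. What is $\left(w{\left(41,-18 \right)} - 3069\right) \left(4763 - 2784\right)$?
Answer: $- \frac{504631147}{82} \approx -6.154 \cdot 10^{6}$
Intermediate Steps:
$w{\left(Q,E \right)} = - Q + \frac{45 + E}{2 Q}$ ($w{\left(Q,E \right)} = \frac{45 + E}{2 Q} - Q = - Q + \frac{45 + E}{2 Q}$)
$\left(w{\left(41,-18 \right)} - 3069\right) \left(4763 - 2784\right) = \left(\frac{45 - 18 - 2 \cdot 41^{2}}{2 \cdot 41} - 3069\right) \left(4763 - 2784\right) = \left(\frac{1}{2} \cdot \frac{1}{41} \left(45 - 18 - 3362\right) - 3069\right) 1979 = \left(\frac{1}{2} \cdot \frac{1}{41} \left(-3335\right) - 3069\right) 1979 = \left(- \frac{3335}{82} - 3069\right) 1979 = \left(- \frac{254993}{82}\right) 1979 = - \frac{504631147}{82}$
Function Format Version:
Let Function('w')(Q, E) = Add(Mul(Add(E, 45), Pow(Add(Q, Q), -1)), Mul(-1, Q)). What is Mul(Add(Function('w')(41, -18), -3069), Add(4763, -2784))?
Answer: Rational(-504631147, 82) ≈ -6.1540e+6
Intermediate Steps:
Function('w')(Q, E) = Add(Mul(-1, Q), Mul(Rational(1, 2), Pow(Q, -1), Add(45, E))) (Function('w')(Q, E) = Add(Mul(Add(45, E), Pow(Mul(2, Q), -1)), Mul(-1, Q)) = Add(Mul(Add(45, E), Mul(Rational(1, 2), Pow(Q, -1))), Mul(-1, Q)) = Add(Mul(Rational(1, 2), Pow(Q, -1), Add(45, E)), Mul(-1, Q)) = Add(Mul(-1, Q), Mul(Rational(1, 2), Pow(Q, -1), Add(45, E))))
Mul(Add(Function('w')(41, -18), -3069), Add(4763, -2784)) = Mul(Add(Mul(Rational(1, 2), Pow(41, -1), Add(45, -18, Mul(-2, Pow(41, 2)))), -3069), Add(4763, -2784)) = Mul(Add(Mul(Rational(1, 2), Rational(1, 41), Add(45, -18, Mul(-2, 1681))), -3069), 1979) = Mul(Add(Mul(Rational(1, 2), Rational(1, 41), Add(45, -18, -3362)), -3069), 1979) = Mul(Add(Mul(Rational(1, 2), Rational(1, 41), -3335), -3069), 1979) = Mul(Add(Rational(-3335, 82), -3069), 1979) = Mul(Rational(-254993, 82), 1979) = Rational(-504631147, 82)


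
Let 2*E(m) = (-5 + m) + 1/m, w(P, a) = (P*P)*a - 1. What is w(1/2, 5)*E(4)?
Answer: -3/32 ≈ -0.093750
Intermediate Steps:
w(P, a) = -1 + a*P² (w(P, a) = P²*a - 1 = a*P² - 1 = -1 + a*P²)
E(m) = -5/2 + m/2 + 1/(2*m) (E(m) = ((-5 + m) + 1/m)/2 = (-5 + m + 1/m)/2 = -5/2 + m/2 + 1/(2*m))
w(1/2, 5)*E(4) = (-1 + 5*(1/2)²)*((½)*(1 + 4*(-5 + 4))/4) = (-1 + 5*(½)²)*((½)*(¼)*(1 + 4*(-1))) = (-1 + 5*(¼))*((½)*(¼)*(1 - 4)) = (-1 + 5/4)*((½)*(¼)*(-3)) = (¼)*(-3/8) = -3/32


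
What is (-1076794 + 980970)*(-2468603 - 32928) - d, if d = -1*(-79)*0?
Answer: 239706706544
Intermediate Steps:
d = 0 (d = 79*0 = 0)
(-1076794 + 980970)*(-2468603 - 32928) - d = (-1076794 + 980970)*(-2468603 - 32928) - 1*0 = -95824*(-2501531) + 0 = 239706706544 + 0 = 239706706544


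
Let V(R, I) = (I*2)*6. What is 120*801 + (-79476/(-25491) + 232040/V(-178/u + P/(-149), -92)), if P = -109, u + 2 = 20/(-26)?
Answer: 112466166731/1172586 ≈ 95913.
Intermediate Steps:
u = -36/13 (u = -2 + 20/(-26) = -2 + 20*(-1/26) = -2 - 10/13 = -36/13 ≈ -2.7692)
V(R, I) = 12*I (V(R, I) = (2*I)*6 = 12*I)
120*801 + (-79476/(-25491) + 232040/V(-178/u + P/(-149), -92)) = 120*801 + (-79476/(-25491) + 232040/((12*(-92)))) = 96120 + (-79476*(-1/25491) + 232040/(-1104)) = 96120 + (26492/8497 + 232040*(-1/1104)) = 96120 + (26492/8497 - 29005/138) = 96120 - 242799589/1172586 = 112466166731/1172586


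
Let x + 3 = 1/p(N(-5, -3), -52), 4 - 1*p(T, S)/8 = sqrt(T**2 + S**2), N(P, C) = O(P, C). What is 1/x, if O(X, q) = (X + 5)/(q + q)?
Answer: -384/1153 ≈ -0.33304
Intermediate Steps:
O(X, q) = (5 + X)/(2*q) (O(X, q) = (5 + X)/((2*q)) = (5 + X)*(1/(2*q)) = (5 + X)/(2*q))
N(P, C) = (5 + P)/(2*C)
p(T, S) = 32 - 8*sqrt(S**2 + T**2) (p(T, S) = 32 - 8*sqrt(T**2 + S**2) = 32 - 8*sqrt(S**2 + T**2))
x = -1153/384 (x = -3 + 1/(32 - 8*sqrt((-52)**2 + ((1/2)*(5 - 5)/(-3))**2)) = -3 + 1/(32 - 8*sqrt(2704 + ((1/2)*(-1/3)*0)**2)) = -3 + 1/(32 - 8*sqrt(2704 + 0**2)) = -3 + 1/(32 - 8*sqrt(2704 + 0)) = -3 + 1/(32 - 8*sqrt(2704)) = -3 + 1/(32 - 8*52) = -3 + 1/(32 - 416) = -3 + 1/(-384) = -3 - 1/384 = -1153/384 ≈ -3.0026)
1/x = 1/(-1153/384) = -384/1153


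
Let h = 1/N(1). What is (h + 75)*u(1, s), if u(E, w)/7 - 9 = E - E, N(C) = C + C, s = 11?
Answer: 9513/2 ≈ 4756.5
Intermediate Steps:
N(C) = 2*C
u(E, w) = 63 (u(E, w) = 63 + 7*(E - E) = 63 + 7*0 = 63 + 0 = 63)
h = ½ (h = 1/(2*1) = 1/2 = ½ ≈ 0.50000)
(h + 75)*u(1, s) = (½ + 75)*63 = (151/2)*63 = 9513/2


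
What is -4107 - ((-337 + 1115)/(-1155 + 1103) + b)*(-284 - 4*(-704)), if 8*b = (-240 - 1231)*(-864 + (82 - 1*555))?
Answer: -16183318317/26 ≈ -6.2244e+8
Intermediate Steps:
b = 1966727/8 (b = ((-240 - 1231)*(-864 + (82 - 1*555)))/8 = (-1471*(-864 + (82 - 555)))/8 = (-1471*(-864 - 473))/8 = (-1471*(-1337))/8 = (⅛)*1966727 = 1966727/8 ≈ 2.4584e+5)
-4107 - ((-337 + 1115)/(-1155 + 1103) + b)*(-284 - 4*(-704)) = -4107 - ((-337 + 1115)/(-1155 + 1103) + 1966727/8)*(-284 - 4*(-704)) = -4107 - (778/(-52) + 1966727/8)*(-284 + 2816) = -4107 - (778*(-1/52) + 1966727/8)*2532 = -4107 - (-389/26 + 1966727/8)*2532 = -4107 - 25565895*2532/104 = -4107 - 1*16183211535/26 = -4107 - 16183211535/26 = -16183318317/26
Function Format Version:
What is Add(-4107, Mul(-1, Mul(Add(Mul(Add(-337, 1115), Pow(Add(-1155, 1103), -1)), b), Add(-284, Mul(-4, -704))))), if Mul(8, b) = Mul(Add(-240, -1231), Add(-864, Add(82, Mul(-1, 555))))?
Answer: Rational(-16183318317, 26) ≈ -6.2244e+8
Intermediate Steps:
b = Rational(1966727, 8) (b = Mul(Rational(1, 8), Mul(Add(-240, -1231), Add(-864, Add(82, Mul(-1, 555))))) = Mul(Rational(1, 8), Mul(-1471, Add(-864, Add(82, -555)))) = Mul(Rational(1, 8), Mul(-1471, Add(-864, -473))) = Mul(Rational(1, 8), Mul(-1471, -1337)) = Mul(Rational(1, 8), 1966727) = Rational(1966727, 8) ≈ 2.4584e+5)
Add(-4107, Mul(-1, Mul(Add(Mul(Add(-337, 1115), Pow(Add(-1155, 1103), -1)), b), Add(-284, Mul(-4, -704))))) = Add(-4107, Mul(-1, Mul(Add(Mul(Add(-337, 1115), Pow(Add(-1155, 1103), -1)), Rational(1966727, 8)), Add(-284, Mul(-4, -704))))) = Add(-4107, Mul(-1, Mul(Add(Mul(778, Pow(-52, -1)), Rational(1966727, 8)), Add(-284, 2816)))) = Add(-4107, Mul(-1, Mul(Add(Mul(778, Rational(-1, 52)), Rational(1966727, 8)), 2532))) = Add(-4107, Mul(-1, Mul(Add(Rational(-389, 26), Rational(1966727, 8)), 2532))) = Add(-4107, Mul(-1, Mul(Rational(25565895, 104), 2532))) = Add(-4107, Mul(-1, Rational(16183211535, 26))) = Add(-4107, Rational(-16183211535, 26)) = Rational(-16183318317, 26)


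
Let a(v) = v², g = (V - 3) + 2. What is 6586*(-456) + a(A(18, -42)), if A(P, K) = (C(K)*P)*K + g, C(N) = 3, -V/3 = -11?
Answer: 1996480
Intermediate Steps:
V = 33 (V = -3*(-11) = 33)
g = 32 (g = (33 - 3) + 2 = 30 + 2 = 32)
A(P, K) = 32 + 3*K*P (A(P, K) = (3*P)*K + 32 = 3*K*P + 32 = 32 + 3*K*P)
6586*(-456) + a(A(18, -42)) = 6586*(-456) + (32 + 3*(-42)*18)² = -3003216 + (32 - 2268)² = -3003216 + (-2236)² = -3003216 + 4999696 = 1996480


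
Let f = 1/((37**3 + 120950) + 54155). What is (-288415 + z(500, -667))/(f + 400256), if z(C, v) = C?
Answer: -64999114570/90360994049 ≈ -0.71933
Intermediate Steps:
f = 1/225758 (f = 1/((50653 + 120950) + 54155) = 1/(171603 + 54155) = 1/225758 ≈ 4.4295e-6)
(-288415 + z(500, -667))/(f + 400256) = (-288415 + 500)/(1/225758 + 400256) = -287915/90360994049/225758 = -287915*225758/90360994049 = -64999114570/90360994049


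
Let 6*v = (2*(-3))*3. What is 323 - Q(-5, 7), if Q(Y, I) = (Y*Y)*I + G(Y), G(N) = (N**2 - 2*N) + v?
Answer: 116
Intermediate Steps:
v = -3 (v = ((2*(-3))*3)/6 = (-6*3)/6 = (1/6)*(-18) = -3)
G(N) = -3 + N**2 - 2*N (G(N) = (N**2 - 2*N) - 3 = -3 + N**2 - 2*N)
Q(Y, I) = -3 + Y**2 - 2*Y + I*Y**2 (Q(Y, I) = (Y*Y)*I + (-3 + Y**2 - 2*Y) = Y**2*I + (-3 + Y**2 - 2*Y) = I*Y**2 + (-3 + Y**2 - 2*Y) = -3 + Y**2 - 2*Y + I*Y**2)
323 - Q(-5, 7) = 323 - (-3 + (-5)**2 - 2*(-5) + 7*(-5)**2) = 323 - (-3 + 25 + 10 + 7*25) = 323 - (-3 + 25 + 10 + 175) = 323 - 1*207 = 323 - 207 = 116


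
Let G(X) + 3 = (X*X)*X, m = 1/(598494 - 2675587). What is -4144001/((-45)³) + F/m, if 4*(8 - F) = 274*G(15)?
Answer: 43717626864928751/91125 ≈ 4.7975e+11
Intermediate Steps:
m = -1/2077093 (m = 1/(-2077093) = -1/2077093 ≈ -4.8144e-7)
G(X) = -3 + X³ (G(X) = -3 + (X*X)*X = -3 + X²*X = -3 + X³)
F = -230974 (F = 8 - 137*(-3 + 15³)/2 = 8 - 137*(-3 + 3375)/2 = 8 - 137*3372/2 = 8 - ¼*923928 = 8 - 230982 = -230974)
-4144001/((-45)³) + F/m = -4144001/((-45)³) - 230974/(-1/2077093) = -4144001/(-91125) - 230974*(-2077093) = -4144001*(-1/91125) + 479754478582 = 4144001/91125 + 479754478582 = 43717626864928751/91125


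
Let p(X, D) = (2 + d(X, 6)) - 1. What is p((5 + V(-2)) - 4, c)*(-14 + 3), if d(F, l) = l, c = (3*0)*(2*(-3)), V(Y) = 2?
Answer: -77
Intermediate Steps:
c = 0 (c = 0*(-6) = 0)
p(X, D) = 7 (p(X, D) = (2 + 6) - 1 = 8 - 1 = 7)
p((5 + V(-2)) - 4, c)*(-14 + 3) = 7*(-14 + 3) = 7*(-11) = -77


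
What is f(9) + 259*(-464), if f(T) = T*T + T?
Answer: -120086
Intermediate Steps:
f(T) = T + T² (f(T) = T² + T = T + T²)
f(9) + 259*(-464) = 9*(1 + 9) + 259*(-464) = 9*10 - 120176 = 90 - 120176 = -120086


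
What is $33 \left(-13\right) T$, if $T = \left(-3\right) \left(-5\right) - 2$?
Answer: $-5577$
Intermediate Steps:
$T = 13$ ($T = 15 - 2 = 13$)
$33 \left(-13\right) T = 33 \left(-13\right) 13 = \left(-429\right) 13 = -5577$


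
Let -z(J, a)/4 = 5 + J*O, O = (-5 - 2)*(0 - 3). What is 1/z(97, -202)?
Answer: -1/8168 ≈ -0.00012243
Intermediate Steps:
O = 21 (O = -7*(-3) = 21)
z(J, a) = -20 - 84*J (z(J, a) = -4*(5 + J*21) = -4*(5 + 21*J) = -20 - 84*J)
1/z(97, -202) = 1/(-20 - 84*97) = 1/(-20 - 8148) = 1/(-8168) = -1/8168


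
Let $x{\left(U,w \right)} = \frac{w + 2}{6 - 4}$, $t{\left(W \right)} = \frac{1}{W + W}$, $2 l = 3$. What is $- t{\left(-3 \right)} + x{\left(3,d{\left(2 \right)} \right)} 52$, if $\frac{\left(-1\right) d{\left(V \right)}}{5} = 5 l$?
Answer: $- \frac{5537}{6} \approx -922.83$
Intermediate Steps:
$l = \frac{3}{2}$ ($l = \frac{1}{2} \cdot 3 = \frac{3}{2} \approx 1.5$)
$d{\left(V \right)} = - \frac{75}{2}$ ($d{\left(V \right)} = - 5 \cdot 5 \cdot \frac{3}{2} = \left(-5\right) \frac{15}{2} = - \frac{75}{2}$)
$t{\left(W \right)} = \frac{1}{2 W}$
$x{\left(U,w \right)} = 1 + \frac{w}{2}$ ($x{\left(U,w \right)} = \frac{2 + w}{2} = \left(2 + w\right) \frac{1}{2} = 1 + \frac{w}{2}$)
$- t{\left(-3 \right)} + x{\left(3,d{\left(2 \right)} \right)} 52 = - \frac{1}{2 \left(-3\right)} + \left(1 + \frac{1}{2} \left(- \frac{75}{2}\right)\right) 52 = - \frac{-1}{2 \cdot 3} + \left(1 - \frac{75}{4}\right) 52 = \left(-1\right) \left(- \frac{1}{6}\right) - 923 = \frac{1}{6} - 923 = - \frac{5537}{6}$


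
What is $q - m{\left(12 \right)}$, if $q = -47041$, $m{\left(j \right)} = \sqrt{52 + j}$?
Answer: $-47049$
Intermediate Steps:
$q - m{\left(12 \right)} = -47041 - \sqrt{52 + 12} = -47041 - \sqrt{64} = -47041 - 8 = -47049$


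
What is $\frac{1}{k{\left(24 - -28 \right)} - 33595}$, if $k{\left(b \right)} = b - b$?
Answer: $- \frac{1}{33595} \approx -2.9766 \cdot 10^{-5}$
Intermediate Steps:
$k{\left(b \right)} = 0$
$\frac{1}{k{\left(24 - -28 \right)} - 33595} = \frac{1}{0 - 33595} = \frac{1}{-33595} = - \frac{1}{33595}$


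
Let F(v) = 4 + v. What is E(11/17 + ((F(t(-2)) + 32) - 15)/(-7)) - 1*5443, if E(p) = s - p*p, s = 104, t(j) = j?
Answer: -75666095/14161 ≈ -5343.3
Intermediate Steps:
E(p) = 104 - p² (E(p) = 104 - p*p = 104 - p²)
E(11/17 + ((F(t(-2)) + 32) - 15)/(-7)) - 1*5443 = (104 - (11/17 + (((4 - 2) + 32) - 15)/(-7))²) - 1*5443 = (104 - (11*(1/17) + ((2 + 32) - 15)*(-⅐))²) - 5443 = (104 - (11/17 + (34 - 15)*(-⅐))²) - 5443 = (104 - (11/17 + 19*(-⅐))²) - 5443 = (104 - (11/17 - 19/7)²) - 5443 = (104 - (-246/119)²) - 5443 = (104 - 1*60516/14161) - 5443 = (104 - 60516/14161) - 5443 = 1412228/14161 - 5443 = -75666095/14161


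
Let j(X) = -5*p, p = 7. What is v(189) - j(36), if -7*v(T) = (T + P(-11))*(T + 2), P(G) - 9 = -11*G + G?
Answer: -8369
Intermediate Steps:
j(X) = -35 (j(X) = -5*7 = -35)
P(G) = 9 - 10*G (P(G) = 9 + (-11*G + G) = 9 - 10*G)
v(T) = -(2 + T)*(119 + T)/7 (v(T) = -(T + (9 - 10*(-11)))*(T + 2)/7 = -(T + (9 + 110))*(2 + T)/7 = -(T + 119)*(2 + T)/7 = -(119 + T)*(2 + T)/7 = -(2 + T)*(119 + T)/7)
v(189) - j(36) = (-34 - 121/7*189 - ⅐*189²) - 1*(-35) = (-34 - 3267 - ⅐*35721) + 35 = (-34 - 3267 - 5103) + 35 = -8404 + 35 = -8369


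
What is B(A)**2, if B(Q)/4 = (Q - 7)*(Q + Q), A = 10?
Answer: 57600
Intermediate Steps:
B(Q) = 8*Q*(-7 + Q) (B(Q) = 4*((Q - 7)*(Q + Q)) = 4*((-7 + Q)*(2*Q)) = 4*(2*Q*(-7 + Q)) = 8*Q*(-7 + Q))
B(A)**2 = (8*10*(-7 + 10))**2 = (8*10*3)**2 = 240**2 = 57600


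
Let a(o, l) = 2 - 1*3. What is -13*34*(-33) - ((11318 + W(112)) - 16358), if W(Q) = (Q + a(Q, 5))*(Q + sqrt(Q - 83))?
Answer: 7194 - 111*sqrt(29) ≈ 6596.3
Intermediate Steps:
a(o, l) = -1 (a(o, l) = 2 - 3 = -1)
W(Q) = (-1 + Q)*(Q + sqrt(-83 + Q)) (W(Q) = (Q - 1)*(Q + sqrt(Q - 83)) = (-1 + Q)*(Q + sqrt(-83 + Q)))
-13*34*(-33) - ((11318 + W(112)) - 16358) = -13*34*(-33) - ((11318 + (112**2 - 1*112 - sqrt(-83 + 112) + 112*sqrt(-83 + 112))) - 16358) = -442*(-33) - ((11318 + (12544 - 112 - sqrt(29) + 112*sqrt(29))) - 16358) = 14586 - ((11318 + (12432 + 111*sqrt(29))) - 16358) = 14586 - ((23750 + 111*sqrt(29)) - 16358) = 14586 - (7392 + 111*sqrt(29)) = 14586 + (-7392 - 111*sqrt(29)) = 7194 - 111*sqrt(29)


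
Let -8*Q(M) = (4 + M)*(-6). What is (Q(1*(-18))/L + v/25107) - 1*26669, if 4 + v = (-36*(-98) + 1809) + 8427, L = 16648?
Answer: -22293830873855/835962672 ≈ -26668.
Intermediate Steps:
v = 13760 (v = -4 + ((-36*(-98) + 1809) + 8427) = -4 + ((3528 + 1809) + 8427) = -4 + (5337 + 8427) = -4 + 13764 = 13760)
Q(M) = 3 + 3*M/4 (Q(M) = -(4 + M)*(-6)/8 = -(-24 - 6*M)/8 = 3 + 3*M/4)
(Q(1*(-18))/L + v/25107) - 1*26669 = ((3 + 3*(1*(-18))/4)/16648 + 13760/25107) - 1*26669 = ((3 + (¾)*(-18))*(1/16648) + 13760*(1/25107)) - 26669 = ((3 - 27/2)*(1/16648) + 13760/25107) - 26669 = (-21/2*1/16648 + 13760/25107) - 26669 = (-21/33296 + 13760/25107) - 26669 = 457625713/835962672 - 26669 = -22293830873855/835962672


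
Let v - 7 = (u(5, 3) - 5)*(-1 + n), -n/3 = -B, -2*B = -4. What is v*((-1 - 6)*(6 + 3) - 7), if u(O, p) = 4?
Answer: -140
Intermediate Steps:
B = 2 (B = -½*(-4) = 2)
n = 6 (n = -(-3)*2 = -3*(-2) = 6)
v = 2 (v = 7 + (4 - 5)*(-1 + 6) = 7 - 1*5 = 7 - 5 = 2)
v*((-1 - 6)*(6 + 3) - 7) = 2*((-1 - 6)*(6 + 3) - 7) = 2*(-7*9 - 7) = 2*(-63 - 7) = 2*(-70) = -140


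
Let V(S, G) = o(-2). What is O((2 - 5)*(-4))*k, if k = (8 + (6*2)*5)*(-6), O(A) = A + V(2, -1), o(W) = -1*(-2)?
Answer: -5712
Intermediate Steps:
o(W) = 2
V(S, G) = 2
O(A) = 2 + A (O(A) = A + 2 = 2 + A)
k = -408 (k = (8 + 12*5)*(-6) = (8 + 60)*(-6) = 68*(-6) = -408)
O((2 - 5)*(-4))*k = (2 + (2 - 5)*(-4))*(-408) = (2 - 3*(-4))*(-408) = (2 + 12)*(-408) = 14*(-408) = -5712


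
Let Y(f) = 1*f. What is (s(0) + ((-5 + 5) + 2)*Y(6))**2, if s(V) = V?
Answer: 144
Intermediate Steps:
Y(f) = f
(s(0) + ((-5 + 5) + 2)*Y(6))**2 = (0 + ((-5 + 5) + 2)*6)**2 = (0 + (0 + 2)*6)**2 = (0 + 2*6)**2 = (0 + 12)**2 = 12**2 = 144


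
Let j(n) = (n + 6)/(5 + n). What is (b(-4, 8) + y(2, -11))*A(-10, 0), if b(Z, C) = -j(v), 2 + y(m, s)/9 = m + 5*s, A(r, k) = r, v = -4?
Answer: 4970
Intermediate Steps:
y(m, s) = -18 + 9*m + 45*s (y(m, s) = -18 + 9*(m + 5*s) = -18 + (9*m + 45*s) = -18 + 9*m + 45*s)
j(n) = (6 + n)/(5 + n)
b(Z, C) = -2 (b(Z, C) = -(6 - 4)/(5 - 4) = -2/1 = -2)
(b(-4, 8) + y(2, -11))*A(-10, 0) = (-2 + (-18 + 9*2 + 45*(-11)))*(-10) = (-2 + (-18 + 18 - 495))*(-10) = (-2 - 495)*(-10) = -497*(-10) = 4970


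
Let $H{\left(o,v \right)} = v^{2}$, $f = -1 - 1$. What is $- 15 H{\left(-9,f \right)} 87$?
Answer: $-5220$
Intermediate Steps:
$f = -2$ ($f = -1 - 1 = -2$)
$- 15 H{\left(-9,f \right)} 87 = - 15 \left(-2\right)^{2} \cdot 87 = \left(-15\right) 4 \cdot 87 = \left(-60\right) 87 = -5220$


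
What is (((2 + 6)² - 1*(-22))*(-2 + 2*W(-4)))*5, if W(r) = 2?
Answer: 860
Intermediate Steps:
(((2 + 6)² - 1*(-22))*(-2 + 2*W(-4)))*5 = (((2 + 6)² - 1*(-22))*(-2 + 2*2))*5 = ((8² + 22)*(-2 + 4))*5 = ((64 + 22)*2)*5 = (86*2)*5 = 172*5 = 860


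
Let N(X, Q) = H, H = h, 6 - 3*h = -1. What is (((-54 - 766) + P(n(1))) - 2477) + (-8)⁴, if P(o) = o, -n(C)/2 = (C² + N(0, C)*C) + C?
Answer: 2371/3 ≈ 790.33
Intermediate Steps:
h = 7/3 (h = 2 - ⅓*(-1) = 2 + ⅓ = 7/3 ≈ 2.3333)
H = 7/3 ≈ 2.3333
N(X, Q) = 7/3
n(C) = -2*C² - 20*C/3 (n(C) = -2*((C² + 7*C/3) + C) = -2*(C² + 10*C/3) = -2*C² - 20*C/3)
(((-54 - 766) + P(n(1))) - 2477) + (-8)⁴ = (((-54 - 766) - ⅔*1*(10 + 3*1)) - 2477) + (-8)⁴ = ((-820 - ⅔*1*(10 + 3)) - 2477) + 4096 = ((-820 - ⅔*1*13) - 2477) + 4096 = ((-820 - 26/3) - 2477) + 4096 = (-2486/3 - 2477) + 4096 = -9917/3 + 4096 = 2371/3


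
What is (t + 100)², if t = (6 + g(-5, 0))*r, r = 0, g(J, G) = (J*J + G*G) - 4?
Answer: 10000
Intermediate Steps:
g(J, G) = -4 + G² + J² (g(J, G) = (J² + G²) - 4 = (G² + J²) - 4 = -4 + G² + J²)
t = 0 (t = (6 + (-4 + 0² + (-5)²))*0 = (6 + (-4 + 0 + 25))*0 = (6 + 21)*0 = 27*0 = 0)
(t + 100)² = (0 + 100)² = 100² = 10000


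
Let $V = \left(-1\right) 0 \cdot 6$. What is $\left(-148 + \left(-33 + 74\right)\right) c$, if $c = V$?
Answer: $0$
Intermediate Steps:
$V = 0$ ($V = 0 \cdot 6 = 0$)
$c = 0$
$\left(-148 + \left(-33 + 74\right)\right) c = \left(-148 + \left(-33 + 74\right)\right) 0 = \left(-148 + 41\right) 0 = \left(-107\right) 0 = 0$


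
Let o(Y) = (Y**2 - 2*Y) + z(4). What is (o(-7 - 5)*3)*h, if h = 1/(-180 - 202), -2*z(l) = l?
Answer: -249/191 ≈ -1.3037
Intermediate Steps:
z(l) = -l/2
h = -1/382 (h = 1/(-382) = -1/382 ≈ -0.0026178)
o(Y) = -2 + Y**2 - 2*Y (o(Y) = (Y**2 - 2*Y) - 1/2*4 = (Y**2 - 2*Y) - 2 = -2 + Y**2 - 2*Y)
(o(-7 - 5)*3)*h = ((-2 + (-7 - 5)**2 - 2*(-7 - 5))*3)*(-1/382) = ((-2 + (-12)**2 - 2*(-12))*3)*(-1/382) = ((-2 + 144 + 24)*3)*(-1/382) = (166*3)*(-1/382) = 498*(-1/382) = -249/191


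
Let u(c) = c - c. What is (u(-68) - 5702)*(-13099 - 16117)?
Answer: 166589632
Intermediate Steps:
u(c) = 0
(u(-68) - 5702)*(-13099 - 16117) = (0 - 5702)*(-13099 - 16117) = -5702*(-29216) = 166589632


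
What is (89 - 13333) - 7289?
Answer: -20533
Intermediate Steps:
(89 - 13333) - 7289 = -13244 - 7289 = -20533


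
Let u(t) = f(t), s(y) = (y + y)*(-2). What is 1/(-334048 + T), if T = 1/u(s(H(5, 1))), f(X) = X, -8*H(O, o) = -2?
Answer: -1/334049 ≈ -2.9936e-6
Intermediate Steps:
H(O, o) = 1/4 (H(O, o) = -1/8*(-2) = 1/4)
s(y) = -4*y (s(y) = (2*y)*(-2) = -4*y)
u(t) = t
T = -1 (T = 1/(-4*1/4) = 1/(-1) = -1)
1/(-334048 + T) = 1/(-334048 - 1) = 1/(-334049) = -1/334049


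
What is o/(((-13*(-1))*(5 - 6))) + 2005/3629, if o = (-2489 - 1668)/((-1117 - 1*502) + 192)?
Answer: 22109002/67321579 ≈ 0.32841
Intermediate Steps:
o = 4157/1427 (o = -4157/((-1117 - 502) + 192) = -4157/(-1619 + 192) = -4157/(-1427) = -4157*(-1/1427) = 4157/1427 ≈ 2.9131)
o/(((-13*(-1))*(5 - 6))) + 2005/3629 = 4157/(1427*(((-13*(-1))*(5 - 6)))) + 2005/3629 = 4157/(1427*((13*(-1)))) + 2005*(1/3629) = (4157/1427)/(-13) + 2005/3629 = (4157/1427)*(-1/13) + 2005/3629 = -4157/18551 + 2005/3629 = 22109002/67321579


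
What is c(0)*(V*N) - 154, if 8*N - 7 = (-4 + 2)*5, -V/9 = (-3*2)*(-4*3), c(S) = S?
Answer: -154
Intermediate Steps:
V = -648 (V = -9*(-3*2)*(-4*3) = -(-54)*(-12) = -9*72 = -648)
N = -3/8 (N = 7/8 + ((-4 + 2)*5)/8 = 7/8 + (-2*5)/8 = 7/8 + (⅛)*(-10) = 7/8 - 5/4 = -3/8 ≈ -0.37500)
c(0)*(V*N) - 154 = 0*(-648*(-3/8)) - 154 = 0*243 - 154 = 0 - 154 = -154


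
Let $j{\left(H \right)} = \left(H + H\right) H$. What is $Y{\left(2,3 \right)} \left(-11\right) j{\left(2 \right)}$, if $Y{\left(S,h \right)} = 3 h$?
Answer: $-792$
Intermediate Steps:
$j{\left(H \right)} = 2 H^{2}$ ($j{\left(H \right)} = 2 H H = 2 H^{2}$)
$Y{\left(2,3 \right)} \left(-11\right) j{\left(2 \right)} = 3 \cdot 3 \left(-11\right) 2 \cdot 2^{2} = 9 \left(-11\right) 2 \cdot 4 = \left(-99\right) 8 = -792$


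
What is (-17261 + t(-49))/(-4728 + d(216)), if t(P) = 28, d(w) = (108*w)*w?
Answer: -17233/5034120 ≈ -0.0034232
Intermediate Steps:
d(w) = 108*w²
(-17261 + t(-49))/(-4728 + d(216)) = (-17261 + 28)/(-4728 + 108*216²) = -17233/(-4728 + 108*46656) = -17233/(-4728 + 5038848) = -17233/5034120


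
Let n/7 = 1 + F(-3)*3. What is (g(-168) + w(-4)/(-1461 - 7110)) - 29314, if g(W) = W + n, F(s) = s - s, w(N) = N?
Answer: -252630221/8571 ≈ -29475.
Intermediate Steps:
F(s) = 0
n = 7 (n = 7*(1 + 0*3) = 7*(1 + 0) = 7*1 = 7)
g(W) = 7 + W (g(W) = W + 7 = 7 + W)
(g(-168) + w(-4)/(-1461 - 7110)) - 29314 = ((7 - 168) - 4/(-1461 - 7110)) - 29314 = (-161 - 4/(-8571)) - 29314 = (-161 - 4*(-1/8571)) - 29314 = (-161 + 4/8571) - 29314 = -1379927/8571 - 29314 = -252630221/8571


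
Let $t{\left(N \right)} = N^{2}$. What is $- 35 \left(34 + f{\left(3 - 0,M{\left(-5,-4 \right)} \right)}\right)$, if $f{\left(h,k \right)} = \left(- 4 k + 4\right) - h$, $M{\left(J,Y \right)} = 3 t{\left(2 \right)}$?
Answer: $455$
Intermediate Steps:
$M{\left(J,Y \right)} = 12$ ($M{\left(J,Y \right)} = 3 \cdot 2^{2} = 3 \cdot 4 = 12$)
$f{\left(h,k \right)} = 4 - h - 4 k$ ($f{\left(h,k \right)} = \left(4 - 4 k\right) - h = 4 - h - 4 k$)
$- 35 \left(34 + f{\left(3 - 0,M{\left(-5,-4 \right)} \right)}\right) = - 35 \left(34 - \left(47 + 0\right)\right) = - 35 \left(34 - 47\right) = \left(-35\right) \left(-13\right) = 455$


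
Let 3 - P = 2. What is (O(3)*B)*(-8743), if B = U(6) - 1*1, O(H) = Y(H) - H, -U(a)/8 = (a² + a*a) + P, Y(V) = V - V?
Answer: -15343965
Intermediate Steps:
P = 1 (P = 3 - 1*2 = 3 - 2 = 1)
Y(V) = 0
U(a) = -8 - 16*a² (U(a) = -8*((a² + a*a) + 1) = -8*((a² + a²) + 1) = -8*(2*a² + 1) = -8*(1 + 2*a²) = -8 - 16*a²)
O(H) = -H (O(H) = 0 - H = -H)
B = -585 (B = (-8 - 16*6²) - 1*1 = (-8 - 16*36) - 1 = (-8 - 576) - 1 = -584 - 1 = -585)
(O(3)*B)*(-8743) = (-1*3*(-585))*(-8743) = -3*(-585)*(-8743) = 1755*(-8743) = -15343965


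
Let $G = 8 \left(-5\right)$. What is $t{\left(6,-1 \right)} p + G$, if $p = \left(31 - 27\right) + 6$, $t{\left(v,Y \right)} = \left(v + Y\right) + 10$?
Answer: $110$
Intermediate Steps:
$t{\left(v,Y \right)} = 10 + Y + v$ ($t{\left(v,Y \right)} = \left(Y + v\right) + 10 = 10 + Y + v$)
$p = 10$ ($p = \left(31 - 27\right) + 6 = 4 + 6 = 10$)
$G = -40$
$t{\left(6,-1 \right)} p + G = \left(10 - 1 + 6\right) 10 - 40 = 15 \cdot 10 - 40 = 150 - 40 = 110$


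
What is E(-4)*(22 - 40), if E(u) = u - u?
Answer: 0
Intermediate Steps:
E(u) = 0
E(-4)*(22 - 40) = 0*(22 - 40) = 0*(-18) = 0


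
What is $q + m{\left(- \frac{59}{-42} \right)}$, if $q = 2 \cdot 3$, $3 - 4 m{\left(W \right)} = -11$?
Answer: $\frac{19}{2} \approx 9.5$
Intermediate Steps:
$m{\left(W \right)} = \frac{7}{2}$ ($m{\left(W \right)} = \frac{3}{4} - - \frac{11}{4} = \frac{3}{4} + \frac{11}{4} = \frac{7}{2}$)
$q = 6$
$q + m{\left(- \frac{59}{-42} \right)} = 6 + \frac{7}{2} = \frac{19}{2}$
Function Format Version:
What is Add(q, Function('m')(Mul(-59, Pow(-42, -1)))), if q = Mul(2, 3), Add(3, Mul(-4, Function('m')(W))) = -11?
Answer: Rational(19, 2) ≈ 9.5000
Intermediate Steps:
Function('m')(W) = Rational(7, 2) (Function('m')(W) = Add(Rational(3, 4), Mul(Rational(-1, 4), -11)) = Add(Rational(3, 4), Rational(11, 4)) = Rational(7, 2))
q = 6
Add(q, Function('m')(Mul(-59, Pow(-42, -1)))) = Add(6, Rational(7, 2)) = Rational(19, 2)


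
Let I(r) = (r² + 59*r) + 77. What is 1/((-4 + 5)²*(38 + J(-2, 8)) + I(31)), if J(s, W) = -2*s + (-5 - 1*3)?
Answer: 1/2901 ≈ 0.00034471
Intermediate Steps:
I(r) = 77 + r² + 59*r
J(s, W) = -8 - 2*s (J(s, W) = -2*s + (-5 - 3) = -2*s - 8 = -8 - 2*s)
1/((-4 + 5)²*(38 + J(-2, 8)) + I(31)) = 1/((-4 + 5)²*(38 + (-8 - 2*(-2))) + (77 + 31² + 59*31)) = 1/(1²*(38 + (-8 + 4)) + (77 + 961 + 1829)) = 1/(1*(38 - 4) + 2867) = 1/(1*34 + 2867) = 1/(34 + 2867) = 1/2901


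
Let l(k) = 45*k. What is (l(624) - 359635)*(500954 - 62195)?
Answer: -145472740245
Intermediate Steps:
(l(624) - 359635)*(500954 - 62195) = (45*624 - 359635)*(500954 - 62195) = (28080 - 359635)*438759 = -331555*438759 = -145472740245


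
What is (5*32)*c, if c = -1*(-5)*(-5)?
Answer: -4000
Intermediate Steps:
c = -25 (c = 5*(-5) = -25)
(5*32)*c = (5*32)*(-25) = 160*(-25) = -4000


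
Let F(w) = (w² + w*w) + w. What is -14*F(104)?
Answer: -304304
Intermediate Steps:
F(w) = w + 2*w² (F(w) = (w² + w²) + w = 2*w² + w = w + 2*w²)
-14*F(104) = -1456*(1 + 2*104) = -1456*(1 + 208) = -1456*209 = -14*21736 = -304304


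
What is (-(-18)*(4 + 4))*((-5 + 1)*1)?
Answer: -576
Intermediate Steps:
(-(-18)*(4 + 4))*((-5 + 1)*1) = (-(-18)*8)*(-4*1) = -18*(-8)*(-4) = 144*(-4) = -576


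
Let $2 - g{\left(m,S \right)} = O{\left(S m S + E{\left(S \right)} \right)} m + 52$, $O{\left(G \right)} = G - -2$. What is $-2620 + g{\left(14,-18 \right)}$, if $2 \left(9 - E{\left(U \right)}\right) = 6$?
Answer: $-66286$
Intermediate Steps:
$E{\left(U \right)} = 6$ ($E{\left(U \right)} = 9 - 3 = 6$)
$O{\left(G \right)} = 2 + G$ ($O{\left(G \right)} = G + 2 = 2 + G$)
$g{\left(m,S \right)} = -50 - m \left(8 + m S^{2}\right)$ ($g{\left(m,S \right)} = 2 - \left(\left(2 + \left(S m S + 6\right)\right) m + 52\right) = 2 - \left(\left(2 + \left(m S^{2} + 6\right)\right) m + 52\right) = 2 - \left(\left(2 + \left(6 + m S^{2}\right)\right) m + 52\right) = 2 - \left(\left(8 + m S^{2}\right) m + 52\right) = 2 - \left(m \left(8 + m S^{2}\right) + 52\right) = 2 - \left(52 + m \left(8 + m S^{2}\right)\right) = -50 - m \left(8 + m S^{2}\right)$)
$-2620 + g{\left(14,-18 \right)} = -2620 - \left(50 + 14 \left(8 + 14 \left(-18\right)^{2}\right)\right) = -2620 - \left(50 + 14 \left(8 + 14 \cdot 324\right)\right) = -2620 - \left(50 + 14 \left(8 + 4536\right)\right) = -2620 - \left(50 + 14 \cdot 4544\right) = -2620 - 63666 = -66286$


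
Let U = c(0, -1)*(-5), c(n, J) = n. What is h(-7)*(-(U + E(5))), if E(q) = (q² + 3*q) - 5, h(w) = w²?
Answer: -1715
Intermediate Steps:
E(q) = -5 + q² + 3*q
U = 0 (U = 0*(-5) = 0)
h(-7)*(-(U + E(5))) = (-7)²*(-(0 + (-5 + 5² + 3*5))) = 49*(-(0 + (-5 + 25 + 15))) = 49*(-(0 + 35)) = 49*(-1*35) = 49*(-35) = -1715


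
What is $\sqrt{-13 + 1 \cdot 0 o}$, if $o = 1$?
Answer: $i \sqrt{13} \approx 3.6056 i$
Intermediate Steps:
$\sqrt{-13 + 1 \cdot 0 o} = \sqrt{-13 + 1 \cdot 0 \cdot 1} = \sqrt{-13 + 0 \cdot 1} = \sqrt{-13 + 0} = \sqrt{-13} = i \sqrt{13}$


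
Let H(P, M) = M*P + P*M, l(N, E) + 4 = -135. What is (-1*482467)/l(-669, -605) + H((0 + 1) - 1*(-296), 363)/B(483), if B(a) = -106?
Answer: 10585022/7367 ≈ 1436.8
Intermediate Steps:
l(N, E) = -139 (l(N, E) = -4 - 135 = -139)
H(P, M) = 2*M*P (H(P, M) = M*P + M*P = 2*M*P)
(-1*482467)/l(-669, -605) + H((0 + 1) - 1*(-296), 363)/B(483) = -1*482467/(-139) + (2*363*((0 + 1) - 1*(-296)))/(-106) = -482467*(-1/139) + (2*363*(1 + 296))*(-1/106) = 482467/139 + (2*363*297)*(-1/106) = 482467/139 + 215622*(-1/106) = 482467/139 - 107811/53 = 10585022/7367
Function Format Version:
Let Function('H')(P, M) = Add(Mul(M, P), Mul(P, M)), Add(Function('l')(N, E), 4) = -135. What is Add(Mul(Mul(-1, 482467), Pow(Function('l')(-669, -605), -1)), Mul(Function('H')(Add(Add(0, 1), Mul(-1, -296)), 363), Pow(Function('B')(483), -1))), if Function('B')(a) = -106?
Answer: Rational(10585022, 7367) ≈ 1436.8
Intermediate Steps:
Function('l')(N, E) = -139 (Function('l')(N, E) = Add(-4, -135) = -139)
Function('H')(P, M) = Mul(2, M, P) (Function('H')(P, M) = Add(Mul(M, P), Mul(M, P)) = Mul(2, M, P))
Add(Mul(Mul(-1, 482467), Pow(Function('l')(-669, -605), -1)), Mul(Function('H')(Add(Add(0, 1), Mul(-1, -296)), 363), Pow(Function('B')(483), -1))) = Add(Mul(Mul(-1, 482467), Pow(-139, -1)), Mul(Mul(2, 363, Add(Add(0, 1), Mul(-1, -296))), Pow(-106, -1))) = Add(Mul(-482467, Rational(-1, 139)), Mul(Mul(2, 363, Add(1, 296)), Rational(-1, 106))) = Add(Rational(482467, 139), Mul(Mul(2, 363, 297), Rational(-1, 106))) = Add(Rational(482467, 139), Mul(215622, Rational(-1, 106))) = Add(Rational(482467, 139), Rational(-107811, 53)) = Rational(10585022, 7367)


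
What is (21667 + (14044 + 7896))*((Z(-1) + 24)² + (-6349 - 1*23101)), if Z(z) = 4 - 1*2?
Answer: -1254747818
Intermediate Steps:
Z(z) = 2 (Z(z) = 4 - 2 = 2)
(21667 + (14044 + 7896))*((Z(-1) + 24)² + (-6349 - 1*23101)) = (21667 + (14044 + 7896))*((2 + 24)² + (-6349 - 1*23101)) = (21667 + 21940)*(26² + (-6349 - 23101)) = 43607*(676 - 29450) = 43607*(-28774) = -1254747818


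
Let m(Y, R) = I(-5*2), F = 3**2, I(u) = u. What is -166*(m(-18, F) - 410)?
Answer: 69720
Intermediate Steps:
F = 9
m(Y, R) = -10 (m(Y, R) = -5*2 = -10)
-166*(m(-18, F) - 410) = -166*(-10 - 410) = -166*(-420) = 69720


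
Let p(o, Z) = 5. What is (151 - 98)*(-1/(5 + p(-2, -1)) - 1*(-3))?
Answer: 1537/10 ≈ 153.70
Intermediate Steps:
(151 - 98)*(-1/(5 + p(-2, -1)) - 1*(-3)) = (151 - 98)*(-1/(5 + 5) - 1*(-3)) = 53*(-1/10 + 3) = 53*(29/10) = 1537/10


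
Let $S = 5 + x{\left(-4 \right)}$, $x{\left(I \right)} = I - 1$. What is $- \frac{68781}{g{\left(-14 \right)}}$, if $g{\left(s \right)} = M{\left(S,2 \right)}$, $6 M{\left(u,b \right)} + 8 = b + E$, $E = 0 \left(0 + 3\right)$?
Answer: $68781$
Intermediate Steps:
$E = 0$ ($E = 0 \cdot 3 = 0$)
$x{\left(I \right)} = -1 + I$
$S = 0$ ($S = 5 - 5 = 0$)
$M{\left(u,b \right)} = - \frac{4}{3} + \frac{b}{6}$ ($M{\left(u,b \right)} = - \frac{4}{3} + \frac{b + 0}{6} = - \frac{4}{3} + \frac{b}{6}$)
$g{\left(s \right)} = -1$ ($g{\left(s \right)} = - \frac{4}{3} + \frac{1}{6} \cdot 2 = - \frac{4}{3} + \frac{1}{3} = -1$)
$- \frac{68781}{g{\left(-14 \right)}} = - \frac{68781}{-1} = \left(-68781\right) \left(-1\right) = 68781$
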